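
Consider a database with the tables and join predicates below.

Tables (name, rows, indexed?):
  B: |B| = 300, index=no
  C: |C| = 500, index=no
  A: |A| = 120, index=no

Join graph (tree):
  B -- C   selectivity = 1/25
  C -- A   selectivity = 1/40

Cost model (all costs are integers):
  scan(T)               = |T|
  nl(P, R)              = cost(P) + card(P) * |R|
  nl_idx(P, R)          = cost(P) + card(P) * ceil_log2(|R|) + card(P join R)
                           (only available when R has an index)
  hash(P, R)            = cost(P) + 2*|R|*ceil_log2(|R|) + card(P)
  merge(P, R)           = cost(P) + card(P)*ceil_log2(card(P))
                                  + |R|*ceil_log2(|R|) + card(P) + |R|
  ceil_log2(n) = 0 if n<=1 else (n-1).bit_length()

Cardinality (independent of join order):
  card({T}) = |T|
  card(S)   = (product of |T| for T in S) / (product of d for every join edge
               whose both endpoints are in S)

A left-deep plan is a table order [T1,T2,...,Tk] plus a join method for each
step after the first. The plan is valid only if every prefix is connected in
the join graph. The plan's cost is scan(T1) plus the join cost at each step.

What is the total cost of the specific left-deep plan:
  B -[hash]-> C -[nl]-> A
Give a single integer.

step 1: scan B: cost=300, card=300
step 2: join C via hash
    card(P join C) = 300*500/(25) = 6000
    cost = 300 + 2*500*9 + 300 = 9600
step 3: join A via nl
    card(P join A) = 6000*120/(40) = 18000
    cost = 9600 + 6000*120 = 729600

729600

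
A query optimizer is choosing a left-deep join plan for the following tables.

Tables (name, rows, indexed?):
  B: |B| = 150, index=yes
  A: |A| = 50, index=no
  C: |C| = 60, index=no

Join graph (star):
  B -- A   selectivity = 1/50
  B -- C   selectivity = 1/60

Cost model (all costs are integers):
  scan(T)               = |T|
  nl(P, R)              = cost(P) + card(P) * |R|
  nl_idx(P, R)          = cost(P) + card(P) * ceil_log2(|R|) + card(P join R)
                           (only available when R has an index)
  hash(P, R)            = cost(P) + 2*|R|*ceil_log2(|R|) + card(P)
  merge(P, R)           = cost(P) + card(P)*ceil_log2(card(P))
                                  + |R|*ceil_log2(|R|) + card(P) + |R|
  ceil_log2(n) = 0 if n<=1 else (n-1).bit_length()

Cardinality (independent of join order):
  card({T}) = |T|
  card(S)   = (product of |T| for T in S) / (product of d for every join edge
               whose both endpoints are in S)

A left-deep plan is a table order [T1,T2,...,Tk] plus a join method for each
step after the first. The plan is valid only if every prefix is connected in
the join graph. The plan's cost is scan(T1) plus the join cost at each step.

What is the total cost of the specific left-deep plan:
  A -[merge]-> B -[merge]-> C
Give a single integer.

step 1: scan A: cost=50, card=50
step 2: join B via merge
    card(P join B) = 50*150/(50) = 150
    cost = 50 + 50*6 + 150*8 + 50 + 150 = 1750
step 3: join C via merge
    card(P join C) = 150*60/(60) = 150
    cost = 1750 + 150*8 + 60*6 + 150 + 60 = 3520

3520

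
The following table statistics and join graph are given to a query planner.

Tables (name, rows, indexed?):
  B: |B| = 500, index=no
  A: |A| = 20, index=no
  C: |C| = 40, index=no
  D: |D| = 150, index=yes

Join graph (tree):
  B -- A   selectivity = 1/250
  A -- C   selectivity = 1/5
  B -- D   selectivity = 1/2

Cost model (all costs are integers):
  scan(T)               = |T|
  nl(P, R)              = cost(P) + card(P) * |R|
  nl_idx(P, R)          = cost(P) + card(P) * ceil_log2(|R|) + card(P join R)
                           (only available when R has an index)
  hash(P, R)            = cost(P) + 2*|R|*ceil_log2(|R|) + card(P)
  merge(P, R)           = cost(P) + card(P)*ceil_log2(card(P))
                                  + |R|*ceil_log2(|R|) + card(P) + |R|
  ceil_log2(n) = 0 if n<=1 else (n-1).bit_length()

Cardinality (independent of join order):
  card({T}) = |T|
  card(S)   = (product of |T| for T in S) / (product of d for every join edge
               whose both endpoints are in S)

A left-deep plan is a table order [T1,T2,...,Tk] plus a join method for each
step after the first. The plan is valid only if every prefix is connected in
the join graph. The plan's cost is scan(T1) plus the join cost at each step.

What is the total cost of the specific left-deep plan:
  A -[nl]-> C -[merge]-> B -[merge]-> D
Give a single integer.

step 1: scan A: cost=20, card=20
step 2: join C via nl
    card(P join C) = 20*40/(5) = 160
    cost = 20 + 20*40 = 820
step 3: join B via merge
    card(P join B) = 160*500/(250) = 320
    cost = 820 + 160*8 + 500*9 + 160 + 500 = 7260
step 4: join D via merge
    card(P join D) = 320*150/(2) = 24000
    cost = 7260 + 320*9 + 150*8 + 320 + 150 = 11810

11810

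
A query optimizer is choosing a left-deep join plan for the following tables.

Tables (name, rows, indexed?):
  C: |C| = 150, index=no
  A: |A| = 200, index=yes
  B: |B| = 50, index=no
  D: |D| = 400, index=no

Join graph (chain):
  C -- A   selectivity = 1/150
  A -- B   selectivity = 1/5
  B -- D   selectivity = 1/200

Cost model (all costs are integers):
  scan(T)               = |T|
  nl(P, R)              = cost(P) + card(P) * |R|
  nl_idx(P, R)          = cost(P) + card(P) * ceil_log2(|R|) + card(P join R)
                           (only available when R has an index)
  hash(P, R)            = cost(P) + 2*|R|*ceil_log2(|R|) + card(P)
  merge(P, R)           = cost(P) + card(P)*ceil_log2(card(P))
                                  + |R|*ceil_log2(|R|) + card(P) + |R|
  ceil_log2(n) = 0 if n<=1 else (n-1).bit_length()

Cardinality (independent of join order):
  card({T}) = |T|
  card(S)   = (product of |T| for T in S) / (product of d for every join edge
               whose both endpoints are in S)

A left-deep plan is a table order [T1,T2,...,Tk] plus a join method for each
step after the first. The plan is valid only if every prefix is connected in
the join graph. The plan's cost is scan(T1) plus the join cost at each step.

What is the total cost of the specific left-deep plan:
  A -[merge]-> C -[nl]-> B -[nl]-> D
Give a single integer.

813350

step 1: scan A: cost=200, card=200
step 2: join C via merge
    card(P join C) = 200*150/(150) = 200
    cost = 200 + 200*8 + 150*8 + 200 + 150 = 3350
step 3: join B via nl
    card(P join B) = 200*50/(5) = 2000
    cost = 3350 + 200*50 = 13350
step 4: join D via nl
    card(P join D) = 2000*400/(200) = 4000
    cost = 13350 + 2000*400 = 813350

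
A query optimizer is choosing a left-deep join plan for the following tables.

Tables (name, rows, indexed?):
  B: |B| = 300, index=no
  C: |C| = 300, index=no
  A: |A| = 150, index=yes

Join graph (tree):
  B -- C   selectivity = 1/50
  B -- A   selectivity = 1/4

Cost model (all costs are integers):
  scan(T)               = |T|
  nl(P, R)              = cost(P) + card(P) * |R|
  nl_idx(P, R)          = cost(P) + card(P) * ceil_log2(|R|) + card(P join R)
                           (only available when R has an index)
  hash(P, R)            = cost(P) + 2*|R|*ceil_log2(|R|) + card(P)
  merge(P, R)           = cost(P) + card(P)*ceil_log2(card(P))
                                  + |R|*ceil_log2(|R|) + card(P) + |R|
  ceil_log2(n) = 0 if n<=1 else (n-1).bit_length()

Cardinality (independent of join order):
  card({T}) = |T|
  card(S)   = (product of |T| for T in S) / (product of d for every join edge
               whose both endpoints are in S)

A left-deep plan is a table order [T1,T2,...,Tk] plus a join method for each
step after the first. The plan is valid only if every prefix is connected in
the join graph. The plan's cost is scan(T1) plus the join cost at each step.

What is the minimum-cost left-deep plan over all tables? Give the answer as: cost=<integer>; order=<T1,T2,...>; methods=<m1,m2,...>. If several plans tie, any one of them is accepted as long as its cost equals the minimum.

cost=10200; order=B,C,A; methods=hash,hash

Selinger DP (subsets sized 1..n):
  {B}: scan cost=300, card=300
  {C}: scan cost=300, card=300
  {A}: scan cost=150, card=150
  {BC}: card=1800; try (C,hash)→6000, (B,hash)→6000, (C,merge)→6300, (B,merge)→6300, (C,nl)→90300, (B,nl)→90300; best=6000 via (C,hash)
  {AB}: card=11250; try (A,hash)→3000, (B,merge)→4500, (A,merge)→4650, (B,hash)→5700, (A,nl_idx)→13950, (B,nl)→45150 …(+1); best=3000 via (A,hash)
  {ABC}: card=67500; try (A,hash)→10200, (C,hash)→19650, (A,merge)→28950, (A,nl_idx)→87900, (C,merge)→174750, (A,nl)→276000 …(+1); best=10200 via (A,hash)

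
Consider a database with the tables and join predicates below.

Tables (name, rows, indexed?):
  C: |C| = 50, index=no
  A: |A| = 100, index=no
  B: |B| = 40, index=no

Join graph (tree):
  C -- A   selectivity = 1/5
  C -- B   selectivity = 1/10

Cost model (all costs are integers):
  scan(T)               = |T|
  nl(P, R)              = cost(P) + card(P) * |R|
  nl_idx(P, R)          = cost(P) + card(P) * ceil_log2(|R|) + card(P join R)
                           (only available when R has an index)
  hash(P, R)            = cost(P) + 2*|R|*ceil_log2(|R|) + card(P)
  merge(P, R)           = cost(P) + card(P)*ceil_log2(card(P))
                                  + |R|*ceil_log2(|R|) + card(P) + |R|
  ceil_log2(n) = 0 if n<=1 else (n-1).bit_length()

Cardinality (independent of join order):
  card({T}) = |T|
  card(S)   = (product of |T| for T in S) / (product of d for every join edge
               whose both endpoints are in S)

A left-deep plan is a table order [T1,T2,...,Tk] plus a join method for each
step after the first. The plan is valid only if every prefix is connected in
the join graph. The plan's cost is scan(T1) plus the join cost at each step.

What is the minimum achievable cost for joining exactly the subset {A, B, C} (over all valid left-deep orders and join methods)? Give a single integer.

2180

Selinger DP over subsets of {A,B,C}:
  {C}: scan cost=50, card=50
  {A}: scan cost=100, card=100
  {B}: scan cost=40, card=40
  {AC}: card=1000; try (C,hash)→800, (A,merge)→1200, (C,merge)→1250, (A,hash)→1500, (A,nl)→5050, (C,nl)→5100; best=800 via (C,hash)
  {BC}: card=200; try (B,hash)→580, (C,merge)→670, (C,hash)→680, (B,merge)→680, (C,nl)→2040, (B,nl)→2050; best=580 via (B,hash)
  {ABC}: card=4000; try (A,hash)→2180, (B,hash)→2280, (A,merge)→3180, (B,merge)→12080, (A,nl)→20580, (B,nl)→40800; best=2180 via (A,hash)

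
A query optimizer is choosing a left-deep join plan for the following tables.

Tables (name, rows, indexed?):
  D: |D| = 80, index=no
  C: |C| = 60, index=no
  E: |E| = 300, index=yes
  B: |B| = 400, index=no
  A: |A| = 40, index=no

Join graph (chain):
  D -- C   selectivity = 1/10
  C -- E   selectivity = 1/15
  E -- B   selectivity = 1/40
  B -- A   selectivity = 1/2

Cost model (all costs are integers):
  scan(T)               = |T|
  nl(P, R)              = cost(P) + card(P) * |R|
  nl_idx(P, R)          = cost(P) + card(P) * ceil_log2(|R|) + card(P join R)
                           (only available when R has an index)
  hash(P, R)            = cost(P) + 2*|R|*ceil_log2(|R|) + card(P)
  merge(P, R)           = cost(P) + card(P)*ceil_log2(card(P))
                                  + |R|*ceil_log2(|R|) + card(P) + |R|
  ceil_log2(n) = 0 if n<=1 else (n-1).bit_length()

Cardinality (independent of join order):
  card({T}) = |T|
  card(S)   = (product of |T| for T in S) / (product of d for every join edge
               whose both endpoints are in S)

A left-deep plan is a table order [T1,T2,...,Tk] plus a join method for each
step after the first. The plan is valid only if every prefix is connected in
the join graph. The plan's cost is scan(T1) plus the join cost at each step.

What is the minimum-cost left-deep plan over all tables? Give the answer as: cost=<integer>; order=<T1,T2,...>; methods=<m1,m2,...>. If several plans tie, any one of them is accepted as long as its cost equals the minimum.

Selinger DP (subsets sized 1..n):
  {D}: scan cost=80, card=80
  {C}: scan cost=60, card=60
  {E}: scan cost=300, card=300
  {B}: scan cost=400, card=400
  {A}: scan cost=40, card=40
  {CD}: card=480; try (C,hash)→880, (D,merge)→1120, (C,merge)→1140, (D,hash)→1240, (D,nl)→4860, (C,nl)→4880; best=880 via (C,hash)
  {CE}: card=1200; try (C,hash)→1320, (E,nl_idx)→1800, (E,merge)→3480, (C,merge)→3720, (E,hash)→5520, (E,nl)→18060 …(+1); best=1320 via (C,hash)
  {BE}: card=3000; try (E,hash)→6200, (E,nl_idx)→7000, (B,merge)→7300, (E,merge)→7400, (B,hash)→7800, (B,nl)→120300 …(+1); best=6200 via (E,hash)
  {AB}: card=8000; try (A,hash)→1280, (B,merge)→4320, (A,merge)→4680, (B,hash)→7280, (B,nl)→16040, (A,nl)→16400; best=1280 via (A,hash)
  {CDE}: card=9600; try (D,hash)→3640, (E,hash)→6760, (E,merge)→8680, (E,nl_idx)→14800, (D,merge)→16360, (D,nl)→97320 …(+1); best=3640 via (D,hash)
  {BCE}: card=12000; try (B,hash)→9720, (C,hash)→9920, (B,merge)→19720, (C,merge)→45620, (C,nl)→186200, (B,nl)→481320; best=9720 via (B,hash)
  {ABE}: card=60000; try (A,hash)→9680, (E,hash)→14680, (A,merge)→45480, (E,merge)→116280, (A,nl)→126200, (E,nl_idx)→133280 …(+1); best=9680 via (A,hash)
  {BCDE}: card=96000; try (B,hash)→20440, (D,hash)→22840, (B,merge)→151640, (D,merge)→190360, (D,nl)→969720, (B,nl)→3843640; best=20440 via (B,hash)
  {ABCE}: card=240000; try (A,hash)→22200, (C,hash)→70400, (A,merge)→190000, (A,nl)→489720, (C,merge)→1030100, (C,nl)→3609680; best=22200 via (A,hash)
  {ABCDE}: card=1920000; try (A,hash)→116920, (D,hash)→263320, (A,merge)→1748720, (A,nl)→3860440, (D,merge)→4582840, (D,nl)→19222200; best=116920 via (A,hash)

cost=116920; order=E,C,D,B,A; methods=hash,hash,hash,hash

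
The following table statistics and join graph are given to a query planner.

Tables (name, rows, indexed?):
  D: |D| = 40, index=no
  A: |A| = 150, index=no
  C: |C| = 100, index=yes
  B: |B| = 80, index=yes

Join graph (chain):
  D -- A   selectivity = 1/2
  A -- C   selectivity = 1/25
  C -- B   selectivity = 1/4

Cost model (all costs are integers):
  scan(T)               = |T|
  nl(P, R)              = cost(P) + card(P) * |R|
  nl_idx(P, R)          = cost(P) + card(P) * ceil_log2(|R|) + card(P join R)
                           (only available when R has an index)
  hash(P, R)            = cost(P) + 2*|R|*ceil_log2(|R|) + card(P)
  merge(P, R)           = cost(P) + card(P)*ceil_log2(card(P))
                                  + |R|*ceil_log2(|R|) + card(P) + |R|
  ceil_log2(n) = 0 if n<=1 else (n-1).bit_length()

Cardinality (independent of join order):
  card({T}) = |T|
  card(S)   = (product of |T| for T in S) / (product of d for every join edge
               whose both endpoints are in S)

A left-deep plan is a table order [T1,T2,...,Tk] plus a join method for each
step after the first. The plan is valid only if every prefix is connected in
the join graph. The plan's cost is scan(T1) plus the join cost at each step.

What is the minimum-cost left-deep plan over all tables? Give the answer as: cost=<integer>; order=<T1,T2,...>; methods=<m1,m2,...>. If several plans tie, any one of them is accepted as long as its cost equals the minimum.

cost=15900; order=A,C,B,D; methods=hash,hash,hash

Selinger DP (subsets sized 1..n):
  {D}: scan cost=40, card=40
  {A}: scan cost=150, card=150
  {C}: scan cost=100, card=100
  {B}: scan cost=80, card=80
  {AD}: card=3000; try (D,hash)→780, (A,merge)→1670, (D,merge)→1780, (A,hash)→2480, (A,nl)→6040, (D,nl)→6150; best=780 via (D,hash)
  {AC}: card=600; try (C,hash)→1700, (C,nl_idx)→1800, (A,merge)→2250, (C,merge)→2300, (A,hash)→2600, (A,nl)→15100 …(+1); best=1700 via (C,hash)
  {BC}: card=2000; try (B,hash)→1320, (C,merge)→1520, (B,merge)→1540, (C,hash)→1560, (C,nl_idx)→2640, (B,nl_idx)→2800 …(+2); best=1320 via (B,hash)
  {ACD}: card=12000; try (D,hash)→2780, (C,hash)→5180, (D,merge)→8580, (D,nl)→25700, (C,nl_idx)→33780, (C,merge)→40580 …(+1); best=2780 via (D,hash)
  {ABC}: card=12000; try (B,hash)→3420, (A,hash)→5720, (B,merge)→8940, (B,nl_idx)→17900, (A,merge)→26670, (B,nl)→49700 …(+1); best=3420 via (B,hash)
  {ABCD}: card=240000; try (D,hash)→15900, (B,hash)→15900, (B,merge)→183420, (D,merge)→183700, (B,nl_idx)→326780, (D,nl)→483420 …(+1); best=15900 via (D,hash)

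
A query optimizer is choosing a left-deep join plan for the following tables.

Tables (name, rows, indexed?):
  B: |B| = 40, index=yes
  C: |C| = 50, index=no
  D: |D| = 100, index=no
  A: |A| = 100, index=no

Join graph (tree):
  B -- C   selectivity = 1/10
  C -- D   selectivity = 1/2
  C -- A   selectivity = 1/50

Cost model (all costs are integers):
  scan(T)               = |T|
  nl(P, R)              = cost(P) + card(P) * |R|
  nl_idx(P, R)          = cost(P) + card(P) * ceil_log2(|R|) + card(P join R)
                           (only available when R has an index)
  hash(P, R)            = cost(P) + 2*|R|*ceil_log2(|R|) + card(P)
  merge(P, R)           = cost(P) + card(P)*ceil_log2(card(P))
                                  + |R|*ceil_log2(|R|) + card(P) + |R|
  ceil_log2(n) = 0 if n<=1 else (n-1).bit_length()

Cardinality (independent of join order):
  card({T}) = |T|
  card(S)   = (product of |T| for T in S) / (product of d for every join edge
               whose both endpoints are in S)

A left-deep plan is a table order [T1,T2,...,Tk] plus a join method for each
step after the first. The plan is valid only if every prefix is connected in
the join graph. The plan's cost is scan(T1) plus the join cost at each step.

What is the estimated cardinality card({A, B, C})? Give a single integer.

400

Tables in S: A(100), B(40), C(50)
Edges inside S: B-C(d=10), C-A(d=50)
numerator = 100 * 40 * 50 = 200000
denominator = 10 * 50 = 500
card(S) = 200000 / 500 = 400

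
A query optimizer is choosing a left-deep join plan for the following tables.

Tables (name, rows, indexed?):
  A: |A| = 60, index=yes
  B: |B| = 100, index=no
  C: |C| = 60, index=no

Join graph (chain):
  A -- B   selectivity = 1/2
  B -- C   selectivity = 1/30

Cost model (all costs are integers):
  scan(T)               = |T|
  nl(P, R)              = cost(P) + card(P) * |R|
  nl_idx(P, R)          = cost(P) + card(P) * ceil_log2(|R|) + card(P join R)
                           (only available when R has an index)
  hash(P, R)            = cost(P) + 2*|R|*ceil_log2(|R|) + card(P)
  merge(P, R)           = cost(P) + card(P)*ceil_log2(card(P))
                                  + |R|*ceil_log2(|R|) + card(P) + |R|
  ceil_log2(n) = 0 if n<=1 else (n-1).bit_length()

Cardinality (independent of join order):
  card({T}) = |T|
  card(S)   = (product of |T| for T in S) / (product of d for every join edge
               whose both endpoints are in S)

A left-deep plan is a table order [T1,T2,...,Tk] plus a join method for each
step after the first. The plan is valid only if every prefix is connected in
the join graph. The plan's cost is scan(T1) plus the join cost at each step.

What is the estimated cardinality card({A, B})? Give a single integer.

Tables in S: A(60), B(100)
Edges inside S: A-B(d=2)
numerator = 60 * 100 = 6000
denominator = 2 = 2
card(S) = 6000 / 2 = 3000

3000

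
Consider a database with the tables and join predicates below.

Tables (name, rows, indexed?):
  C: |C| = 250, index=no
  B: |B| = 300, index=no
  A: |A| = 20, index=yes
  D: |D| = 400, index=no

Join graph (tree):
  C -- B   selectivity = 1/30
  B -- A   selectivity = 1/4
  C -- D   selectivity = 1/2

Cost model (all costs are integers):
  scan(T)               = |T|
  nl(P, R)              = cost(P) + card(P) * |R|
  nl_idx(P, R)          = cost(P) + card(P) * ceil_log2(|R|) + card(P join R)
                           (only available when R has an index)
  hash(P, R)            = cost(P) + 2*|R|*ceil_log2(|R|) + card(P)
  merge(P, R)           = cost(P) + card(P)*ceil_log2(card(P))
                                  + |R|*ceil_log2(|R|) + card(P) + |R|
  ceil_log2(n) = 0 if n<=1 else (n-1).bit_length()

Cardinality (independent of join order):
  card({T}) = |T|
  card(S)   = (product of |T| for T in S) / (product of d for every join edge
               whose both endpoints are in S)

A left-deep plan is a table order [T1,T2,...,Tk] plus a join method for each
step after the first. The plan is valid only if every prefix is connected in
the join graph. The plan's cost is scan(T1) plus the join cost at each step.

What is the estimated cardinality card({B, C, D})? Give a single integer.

500000

Tables in S: B(300), C(250), D(400)
Edges inside S: C-B(d=30), C-D(d=2)
numerator = 300 * 250 * 400 = 30000000
denominator = 30 * 2 = 60
card(S) = 30000000 / 60 = 500000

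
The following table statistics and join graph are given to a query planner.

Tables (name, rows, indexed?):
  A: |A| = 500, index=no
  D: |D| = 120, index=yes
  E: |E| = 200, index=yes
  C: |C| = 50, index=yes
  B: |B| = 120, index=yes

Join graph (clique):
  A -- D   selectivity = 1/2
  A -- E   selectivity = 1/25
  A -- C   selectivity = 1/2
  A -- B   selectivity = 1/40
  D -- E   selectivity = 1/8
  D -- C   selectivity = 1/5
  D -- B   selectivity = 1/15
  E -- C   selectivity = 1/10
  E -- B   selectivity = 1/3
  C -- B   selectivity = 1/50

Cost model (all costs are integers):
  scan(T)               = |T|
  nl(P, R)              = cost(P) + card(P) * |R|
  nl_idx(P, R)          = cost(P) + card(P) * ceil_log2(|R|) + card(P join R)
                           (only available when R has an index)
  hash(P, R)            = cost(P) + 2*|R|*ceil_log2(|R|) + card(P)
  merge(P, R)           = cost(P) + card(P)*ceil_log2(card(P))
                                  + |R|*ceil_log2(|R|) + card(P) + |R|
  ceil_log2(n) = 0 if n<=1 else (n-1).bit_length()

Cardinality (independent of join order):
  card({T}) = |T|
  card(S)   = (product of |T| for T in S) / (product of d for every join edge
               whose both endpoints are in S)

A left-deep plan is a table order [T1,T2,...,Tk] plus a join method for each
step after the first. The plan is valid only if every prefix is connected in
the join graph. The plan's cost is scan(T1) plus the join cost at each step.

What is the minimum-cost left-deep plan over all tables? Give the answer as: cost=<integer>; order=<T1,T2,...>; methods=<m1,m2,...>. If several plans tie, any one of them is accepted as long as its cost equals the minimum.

Selinger DP (subsets sized 1..n):
  {A}: scan cost=500, card=500
  {D}: scan cost=120, card=120
  {E}: scan cost=200, card=200
  {C}: scan cost=50, card=50
  {B}: scan cost=120, card=120
  {AD}: card=30000; try (D,hash)→2680, (A,merge)→6080, (D,merge)→6460, (A,hash)→9240, (D,nl_idx)→34000, (A,nl)→60120 …(+1); best=2680 via (D,hash)
  {AE}: card=4000; try (E,hash)→4200, (A,merge)→7000, (E,merge)→7300, (E,nl_idx)→8500, (A,hash)→9400, (A,nl)→100200 …(+1); best=4200 via (E,hash)
  {AC}: card=12500; try (C,hash)→1600, (A,merge)→5400, (C,merge)→5850, (A,hash)→9100, (C,nl_idx)→16000, (A,nl)→25050 …(+1); best=1600 via (C,hash)
  {AB}: card=1500; try (B,hash)→2680, (B,nl_idx)→5500, (A,merge)→6080, (B,merge)→6460, (A,hash)→9240, (A,nl)→60120 …(+1); best=2680 via (B,hash)
  {DE}: card=3000; try (D,hash)→2080, (E,merge)→2880, (D,merge)→2960, (E,hash)→3440, (E,nl_idx)→4080, (D,nl_idx)→4600 …(+2); best=2080 via (D,hash)
  {CD}: card=1200; try (C,hash)→840, (D,merge)→1360, (C,merge)→1430, (D,nl_idx)→1600, (D,hash)→1780, (C,nl_idx)→2040 …(+2); best=840 via (C,hash)
  {BD}: card=960; try (D,hash)→1920, (D,nl_idx)→1920, (B,hash)→1920, (B,nl_idx)→1920, (D,merge)→2040, (B,merge)→2040 …(+2); best=1920 via (D,hash)
  {CE}: card=1000; try (C,hash)→1000, (E,nl_idx)→1450, (E,merge)→2200, (C,merge)→2350, (C,nl_idx)→2400, (E,hash)→3300 …(+2); best=1000 via (C,hash)
  {BE}: card=8000; try (B,hash)→2080, (E,merge)→2880, (B,merge)→2960, (E,hash)→3440, (E,nl_idx)→9080, (B,nl_idx)→9600 …(+2); best=2080 via (B,hash)
  {BC}: card=120; try (B,nl_idx)→520, (C,hash)→840, (C,nl_idx)→960, (B,merge)→1360, (C,merge)→1430, (B,hash)→1780 …(+2); best=520 via (B,nl_idx)
  {ADE}: card=30000; try (D,hash)→9880, (A,hash)→14080, (E,hash)→35880, (A,merge)→46080, (D,merge)→57160, (D,nl_idx)→62200 …(+5); best=9880 via (D,hash)
  {ACD}: card=150000; try (A,hash)→11040, (D,hash)→15780, (A,merge)→20240, (C,hash)→33280, (D,merge)→190060, (D,nl_idx)→239100 …(+5); best=11040 via (A,hash)
  {ABD}: card=6000; try (D,hash)→5860, (A,hash)→11880, (A,merge)→17480, (D,nl_idx)→19180, (D,merge)→21640, (B,hash)→34360 …(+5); best=5860 via (D,hash)
  {ACE}: card=10000; try (C,hash)→8800, (A,hash)→11000, (A,merge)→17000, (E,hash)→17300, (C,nl_idx)→38200, (C,merge)→56550 …(+5); best=8800 via (C,hash)
  {ABE}: card=4000; try (E,hash)→7380, (B,hash)→9880, (E,nl_idx)→18680, (A,hash)→19080, (E,merge)→22480, (B,nl_idx)→36200 …(+5); best=7380 via (E,hash)
  {ABC}: card=750; try (C,hash)→4780, (A,merge)→6480, (A,hash)→9640, (C,nl_idx)→12430, (B,hash)→15780, (C,merge)→21030 …(+5); best=4780 via (C,hash)
  {CDE}: card=3000; try (D,hash)→3680, (E,hash)→5240, (C,hash)→5680, (D,nl_idx)→11000, (D,merge)→12960, (E,nl_idx)→13440 …(+6); best=3680 via (D,hash)
  {BDE}: card=8000; try (E,hash)→6080, (B,hash)→6760, (D,hash)→11760, (E,merge)→14280, (E,nl_idx)→17600, (B,nl_idx)→31080 …(+6); best=6080 via (E,hash)
  {BCD}: card=192; try (D,nl_idx)→1552, (D,hash)→2320, (D,merge)→2440, (C,hash)→3480, (B,hash)→3720, (C,nl_idx)→7872 …(+6); best=1552 via (D,nl_idx)
  {BCE}: card=800; try (E,nl_idx)→2280, (E,merge)→3280, (B,hash)→3680, (E,hash)→3840, (B,nl_idx)→8800, (C,hash)→10680 …(+6); best=2280 via (E,nl_idx)
  {ACDE}: card=15000; try (A,hash)→15680, (D,hash)→20480, (C,hash)→40480, (A,merge)→47680, (D,nl_idx)→93800, (D,merge)→159760 …(+9); best=15680 via (A,hash)
  {ABDE}: card=2000; try (D,hash)→13060, (E,hash)→15060, (A,hash)→23080, (D,nl_idx)→37380, (B,hash)→41560, (E,nl_idx)→55860 …(+9); best=13060 via (D,hash)
  {ABCD}: card=600; try (D,hash)→7210, (A,merge)→8280, (D,nl_idx)→10630, (A,hash)→10744, (C,hash)→12460, (D,merge)→13990 …(+9); best=7210 via (D,hash)
  {ABCE}: card=200; try (E,hash)→8730, (E,nl_idx)→10980, (C,hash)→11980, (A,hash)→12080, (E,merge)→14830, (A,merge)→16080 …(+9); best=8730 via (E,hash)
  {BCDE}: card=160; try (E,nl_idx)→3248, (D,hash)→4760, (E,hash)→4944, (E,merge)→5080, (D,nl_idx)→8040, (B,hash)→8360 …(+10); best=3248 via (E,nl_idx)
  {ABCDE}: card=20; try (A,merge)→9688, (D,nl_idx)→10150, (D,hash)→10610, (E,hash)→11010, (D,merge)→11490, (E,nl_idx)→12030 …(+13); best=9688 via (A,merge)

cost=9688; order=C,B,D,E,A; methods=nl_idx,nl_idx,nl_idx,merge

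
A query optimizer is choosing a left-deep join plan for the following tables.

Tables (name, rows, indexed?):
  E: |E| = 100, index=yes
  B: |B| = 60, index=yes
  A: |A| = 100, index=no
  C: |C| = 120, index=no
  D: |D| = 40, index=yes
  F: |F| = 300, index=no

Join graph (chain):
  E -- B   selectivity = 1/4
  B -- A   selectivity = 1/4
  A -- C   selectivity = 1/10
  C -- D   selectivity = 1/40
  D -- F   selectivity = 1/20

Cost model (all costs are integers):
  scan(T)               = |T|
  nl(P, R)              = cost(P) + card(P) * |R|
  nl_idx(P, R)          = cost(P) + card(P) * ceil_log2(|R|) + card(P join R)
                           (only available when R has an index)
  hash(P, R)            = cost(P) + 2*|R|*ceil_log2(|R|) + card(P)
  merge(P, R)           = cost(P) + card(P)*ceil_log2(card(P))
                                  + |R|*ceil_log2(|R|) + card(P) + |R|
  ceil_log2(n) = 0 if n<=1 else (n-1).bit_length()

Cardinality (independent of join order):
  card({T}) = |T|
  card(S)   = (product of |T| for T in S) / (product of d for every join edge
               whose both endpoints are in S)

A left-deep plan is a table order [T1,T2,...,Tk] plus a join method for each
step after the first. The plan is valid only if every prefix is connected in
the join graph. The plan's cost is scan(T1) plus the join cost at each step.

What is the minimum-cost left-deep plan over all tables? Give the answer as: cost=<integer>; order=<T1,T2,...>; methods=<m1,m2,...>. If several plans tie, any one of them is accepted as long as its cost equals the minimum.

Selinger DP (subsets sized 1..n):
  {E}: scan cost=100, card=100
  {B}: scan cost=60, card=60
  {A}: scan cost=100, card=100
  {C}: scan cost=120, card=120
  {D}: scan cost=40, card=40
  {F}: scan cost=300, card=300
  {BE}: card=1500; try (B,hash)→920, (E,merge)→1280, (B,merge)→1320, (E,hash)→1520, (E,nl_idx)→1980, (B,nl_idx)→2200 …(+2); best=920 via (B,hash)
  {AB}: card=1500; try (B,hash)→920, (A,merge)→1280, (B,merge)→1320, (A,hash)→1520, (B,nl_idx)→2200, (A,nl)→6060 …(+1); best=920 via (B,hash)
  {AC}: card=1200; try (A,hash)→1640, (C,merge)→1860, (C,hash)→1880, (A,merge)→1880, (C,nl)→12100, (A,nl)→12120; best=1640 via (A,hash)
  {CD}: card=120; try (D,hash)→720, (D,nl_idx)→960, (C,merge)→1280, (D,merge)→1360, (C,hash)→1760, (C,nl)→4840 …(+1); best=720 via (D,hash)
  {DF}: card=600; try (D,hash)→1080, (D,nl_idx)→2700, (F,merge)→3320, (D,merge)→3580, (F,hash)→5480, (F,nl)→12040 …(+1); best=1080 via (D,hash)
  {ABE}: card=37500; try (E,hash)→3820, (A,hash)→3820, (E,merge)→19720, (A,merge)→19720, (E,nl_idx)→48920, (E,nl)→150920 …(+1); best=3820 via (E,hash)
  {ABC}: card=18000; try (B,hash)→3560, (C,hash)→4100, (B,merge)→16460, (C,merge)→19880, (B,nl_idx)→26840, (B,nl)→73640 …(+1); best=3560 via (B,hash)
  {ACD}: card=1200; try (A,hash)→2240, (A,merge)→2480, (D,hash)→3320, (D,nl_idx)→10040, (A,nl)→12720, (D,merge)→16320 …(+1); best=2240 via (A,hash)
  {CDF}: card=1800; try (C,hash)→3360, (F,merge)→4680, (F,hash)→6240, (C,merge)→8640, (F,nl)→36720, (C,nl)→73080; best=3360 via (C,hash)
  {ABCE}: card=450000; try (E,hash)→22960, (C,hash)→43000, (E,merge)→292360, (E,nl_idx)→579560, (C,merge)→642280, (E,nl)→1803560 …(+1); best=22960 via (E,hash)
  {ABCD}: card=18000; try (B,hash)→4160, (B,merge)→17060, (D,hash)→22040, (B,nl_idx)→27440, (B,nl)→74240, (D,nl_idx)→129560 …(+2); best=4160 via (B,hash)
  {ACDF}: card=18000; try (A,hash)→6560, (F,hash)→8840, (F,merge)→19640, (A,merge)→25760, (A,nl)→183360, (F,nl)→362240; best=6560 via (A,hash)
  {ABCDE}: card=450000; try (E,hash)→23560, (E,merge)→292960, (D,hash)→473440, (E,nl_idx)→580160, (E,nl)→1804160, (D,nl_idx)→3172960 …(+2); best=23560 via (E,hash)
  {ABCDF}: card=270000; try (B,hash)→25280, (F,hash)→27560, (B,merge)→294980, (F,merge)→295160, (B,nl_idx)→384560, (B,nl)→1086560 …(+1); best=25280 via (B,hash)
  {ABCDEF}: card=6750000; try (E,hash)→296680, (F,hash)→478960, (E,merge)→5426080, (E,nl_idx)→8665280, (F,merge)→9026560, (E,nl)→27025280 …(+1); best=296680 via (E,hash)

cost=296680; order=F,D,C,A,B,E; methods=hash,hash,hash,hash,hash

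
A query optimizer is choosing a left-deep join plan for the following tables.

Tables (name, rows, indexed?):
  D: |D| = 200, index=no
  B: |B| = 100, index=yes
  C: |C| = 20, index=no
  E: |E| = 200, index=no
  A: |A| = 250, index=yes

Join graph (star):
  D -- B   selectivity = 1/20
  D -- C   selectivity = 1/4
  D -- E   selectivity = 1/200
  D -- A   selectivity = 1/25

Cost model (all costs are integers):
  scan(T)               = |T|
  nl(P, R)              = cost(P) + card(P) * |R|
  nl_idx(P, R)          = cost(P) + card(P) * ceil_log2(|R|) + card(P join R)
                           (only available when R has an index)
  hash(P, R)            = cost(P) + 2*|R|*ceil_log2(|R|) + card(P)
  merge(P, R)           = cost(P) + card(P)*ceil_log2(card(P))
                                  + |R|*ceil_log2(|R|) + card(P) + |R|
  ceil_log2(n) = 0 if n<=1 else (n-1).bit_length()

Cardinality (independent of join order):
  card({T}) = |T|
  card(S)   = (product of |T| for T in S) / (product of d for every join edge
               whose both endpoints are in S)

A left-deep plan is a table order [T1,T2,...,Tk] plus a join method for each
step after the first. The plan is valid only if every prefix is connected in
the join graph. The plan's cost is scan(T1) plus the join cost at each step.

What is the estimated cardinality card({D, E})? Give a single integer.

Tables in S: D(200), E(200)
Edges inside S: D-E(d=200)
numerator = 200 * 200 = 40000
denominator = 200 = 200
card(S) = 40000 / 200 = 200

200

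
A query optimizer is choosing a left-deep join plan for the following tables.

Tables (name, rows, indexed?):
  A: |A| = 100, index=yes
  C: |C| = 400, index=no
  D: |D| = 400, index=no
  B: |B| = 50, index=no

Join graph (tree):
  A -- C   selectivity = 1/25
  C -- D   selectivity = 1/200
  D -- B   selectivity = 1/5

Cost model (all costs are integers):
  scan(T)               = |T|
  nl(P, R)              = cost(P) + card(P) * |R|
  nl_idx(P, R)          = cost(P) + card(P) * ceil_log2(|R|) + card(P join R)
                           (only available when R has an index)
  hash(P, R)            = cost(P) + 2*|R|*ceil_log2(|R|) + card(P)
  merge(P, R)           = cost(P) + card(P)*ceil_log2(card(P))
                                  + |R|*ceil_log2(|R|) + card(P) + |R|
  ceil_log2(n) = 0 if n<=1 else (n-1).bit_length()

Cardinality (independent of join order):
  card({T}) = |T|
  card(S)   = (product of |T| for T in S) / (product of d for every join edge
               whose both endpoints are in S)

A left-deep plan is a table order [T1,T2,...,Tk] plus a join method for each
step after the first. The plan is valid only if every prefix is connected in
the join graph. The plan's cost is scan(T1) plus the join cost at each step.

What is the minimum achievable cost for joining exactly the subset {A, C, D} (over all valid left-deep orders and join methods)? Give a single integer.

10200

Selinger DP over subsets of {A,C,D}:
  {A}: scan cost=100, card=100
  {C}: scan cost=400, card=400
  {D}: scan cost=400, card=400
  {AC}: card=1600; try (A,hash)→2200, (A,nl_idx)→4800, (C,merge)→4900, (A,merge)→5200, (C,hash)→7400, (C,nl)→40100 …(+1); best=2200 via (A,hash)
  {CD}: card=800; try (D,hash)→8000, (C,hash)→8000, (D,merge)→8400, (C,merge)→8400, (D,nl)→160400, (C,nl)→160400; best=8000 via (D,hash)
  {ACD}: card=3200; try (A,hash)→10200, (D,hash)→11000, (A,nl_idx)→16800, (A,merge)→17600, (D,merge)→25400, (A,nl)→88000 …(+1); best=10200 via (A,hash)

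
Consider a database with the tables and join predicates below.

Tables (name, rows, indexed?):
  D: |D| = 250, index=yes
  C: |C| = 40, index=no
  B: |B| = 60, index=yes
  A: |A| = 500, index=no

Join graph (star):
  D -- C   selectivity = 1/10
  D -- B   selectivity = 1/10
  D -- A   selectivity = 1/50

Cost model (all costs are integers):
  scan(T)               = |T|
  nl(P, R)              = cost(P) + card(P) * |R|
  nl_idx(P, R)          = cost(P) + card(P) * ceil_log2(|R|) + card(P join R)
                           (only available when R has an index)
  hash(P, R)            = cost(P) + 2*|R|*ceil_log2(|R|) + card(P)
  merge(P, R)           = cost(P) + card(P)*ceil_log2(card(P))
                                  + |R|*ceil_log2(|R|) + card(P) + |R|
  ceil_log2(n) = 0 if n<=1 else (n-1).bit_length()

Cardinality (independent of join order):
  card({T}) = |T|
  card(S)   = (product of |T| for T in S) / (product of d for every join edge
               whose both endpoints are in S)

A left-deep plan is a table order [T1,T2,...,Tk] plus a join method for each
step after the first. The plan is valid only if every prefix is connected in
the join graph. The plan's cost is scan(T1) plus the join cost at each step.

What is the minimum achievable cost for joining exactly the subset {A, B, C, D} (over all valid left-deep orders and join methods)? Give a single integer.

Selinger DP over subsets of {A,B,C,D}:
  {D}: scan cost=250, card=250
  {C}: scan cost=40, card=40
  {B}: scan cost=60, card=60
  {A}: scan cost=500, card=500
  {CD}: card=1000; try (C,hash)→980, (D,nl_idx)→1360, (D,merge)→2570, (C,merge)→2780, (D,hash)→4080, (D,nl)→10040 …(+1); best=980 via (C,hash)
  {BD}: card=1500; try (B,hash)→1220, (D,nl_idx)→2040, (D,merge)→2730, (B,merge)→2920, (B,nl_idx)→3250, (D,hash)→4120 …(+2); best=1220 via (B,hash)
  {AD}: card=2500; try (D,hash)→5000, (D,nl_idx)→7000, (A,merge)→7500, (D,merge)→7750, (A,hash)→9500, (A,nl)→125250 …(+1); best=5000 via (D,hash)
  {BCD}: card=6000; try (B,hash)→2700, (C,hash)→3200, (B,merge)→12400, (B,nl_idx)→12980, (C,merge)→19500, (B,nl)→60980 …(+1); best=2700 via (B,hash)
  {ACD}: card=10000; try (C,hash)→7980, (A,hash)→10980, (A,merge)→16980, (C,merge)→37780, (C,nl)→105000, (A,nl)→500980; best=7980 via (C,hash)
  {ABD}: card=15000; try (B,hash)→8220, (A,hash)→11720, (A,merge)→24220, (B,nl_idx)→35000, (B,merge)→37920, (B,nl)→155000 …(+1); best=8220 via (B,hash)
  {ABCD}: card=60000; try (A,hash)→17700, (B,hash)→18700, (C,hash)→23700, (A,merge)→91700, (B,nl_idx)→127980, (B,merge)→158400 …(+4); best=17700 via (A,hash)

17700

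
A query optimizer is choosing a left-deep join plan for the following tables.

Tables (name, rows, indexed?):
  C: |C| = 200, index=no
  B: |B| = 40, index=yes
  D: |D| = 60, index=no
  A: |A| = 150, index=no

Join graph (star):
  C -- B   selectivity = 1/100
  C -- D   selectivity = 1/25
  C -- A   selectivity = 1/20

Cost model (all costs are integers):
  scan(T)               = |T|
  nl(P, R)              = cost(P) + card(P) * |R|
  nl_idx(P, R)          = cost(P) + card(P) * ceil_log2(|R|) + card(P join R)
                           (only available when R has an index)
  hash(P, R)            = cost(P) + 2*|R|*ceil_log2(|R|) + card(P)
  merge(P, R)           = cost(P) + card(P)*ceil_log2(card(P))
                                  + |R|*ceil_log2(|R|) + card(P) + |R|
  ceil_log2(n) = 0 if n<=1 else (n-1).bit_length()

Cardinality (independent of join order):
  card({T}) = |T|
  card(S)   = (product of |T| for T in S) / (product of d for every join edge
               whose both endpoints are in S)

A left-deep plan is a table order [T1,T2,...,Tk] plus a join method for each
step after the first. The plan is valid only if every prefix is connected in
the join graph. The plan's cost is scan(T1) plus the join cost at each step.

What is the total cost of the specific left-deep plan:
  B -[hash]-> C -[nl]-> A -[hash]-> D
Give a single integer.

step 1: scan B: cost=40, card=40
step 2: join C via hash
    card(P join C) = 40*200/(100) = 80
    cost = 40 + 2*200*8 + 40 = 3280
step 3: join A via nl
    card(P join A) = 80*150/(20) = 600
    cost = 3280 + 80*150 = 15280
step 4: join D via hash
    card(P join D) = 600*60/(25) = 1440
    cost = 15280 + 2*60*6 + 600 = 16600

16600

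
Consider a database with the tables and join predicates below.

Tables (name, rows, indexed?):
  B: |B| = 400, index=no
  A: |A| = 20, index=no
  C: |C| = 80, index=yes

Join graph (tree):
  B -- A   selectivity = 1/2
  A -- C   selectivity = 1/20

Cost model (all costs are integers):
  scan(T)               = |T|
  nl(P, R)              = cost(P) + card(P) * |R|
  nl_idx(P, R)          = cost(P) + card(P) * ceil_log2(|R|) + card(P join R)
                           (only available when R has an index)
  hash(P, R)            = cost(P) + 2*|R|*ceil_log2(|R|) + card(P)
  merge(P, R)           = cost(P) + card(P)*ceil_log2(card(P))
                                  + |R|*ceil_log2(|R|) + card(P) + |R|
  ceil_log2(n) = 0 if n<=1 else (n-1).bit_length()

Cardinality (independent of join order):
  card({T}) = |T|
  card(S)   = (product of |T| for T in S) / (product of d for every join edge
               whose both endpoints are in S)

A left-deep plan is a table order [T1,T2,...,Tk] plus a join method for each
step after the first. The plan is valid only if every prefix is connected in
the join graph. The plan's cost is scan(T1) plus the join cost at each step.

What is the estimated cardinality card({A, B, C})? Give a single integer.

Tables in S: A(20), B(400), C(80)
Edges inside S: B-A(d=2), A-C(d=20)
numerator = 20 * 400 * 80 = 640000
denominator = 2 * 20 = 40
card(S) = 640000 / 40 = 16000

16000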